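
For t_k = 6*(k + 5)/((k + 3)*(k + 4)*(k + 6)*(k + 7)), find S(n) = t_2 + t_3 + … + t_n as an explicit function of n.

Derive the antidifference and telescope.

S(n) = 3*(n**2 + 11*n - 12)/(40*(n**2 + 11*n + 28))

Compute t_(k+1)/t_k: get (k + 3)*(k + 6)**2/((k + 5)**2*(k + 8)).
Normal form (A,B,C) = (k + 3, k + 8, k**2 + 10*k + 25).
Need (k + 3)·f(k+1) − (k + 7)·f(k) = k**2 + 10*k + 25.
Bound: deg f ≤ 4.
A polynomial solution: f(k) = k*(k + 4)*(k + 5)*(k + 9)/36.
Certificate R = B(k−1)f/C = k*(k + 4)*(k + 7)*(k + 9)/(36*(k + 5)) gives s_k = k*(k + 9)/(6*(k**2 + 9*k + 18)).
Verify: 6*(k + 5)/(k**4 + 20*k**3 + 145*k**2 + 450*k + 504) matches t_k.
Evaluate: s_(n+1) = (n**2 + 11*n + 10)/(6*(n**2 + 11*n + 28)); subtract s_(2) = 11/120 ⇒ S(n) = 3*(n**2 + 11*n - 12)/(40*(n**2 + 11*n + 28)).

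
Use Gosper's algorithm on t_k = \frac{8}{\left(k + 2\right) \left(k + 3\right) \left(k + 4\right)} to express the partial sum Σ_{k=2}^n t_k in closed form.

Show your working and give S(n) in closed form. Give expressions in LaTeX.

Ratio r(k) = (k + 2)/(k + 5).
Normal form (A,B,C) = (k + 2, k + 5, 1).
Solve (k + 2)·f(k+1) − (k + 4)·f(k) = 1.
deg f ≤ 2 (via 1,1,0).
Solving with deg f ≤ 2: f(k) = k*(k + 5)/12.
Get s_k = R·t_k = 2*k*(k + 5)/(3*(k + 2)*(k + 3)) with R(k) = B(k−1)f(k)/C(k) = k*(k + 4)*(k + 5)/12.
Verify: 8/(k**3 + 9*k**2 + 26*k + 24) matches t_k.
Telescope: S(n) = s_(n+1) − s_(2) = 2*(n**2 + 7*n + 6)/(3*(n**2 + 7*n + 12)) − (7/15) = (n**2 + 7*n - 8)/(5*(n**2 + 7*n + 12)).

S(n) = \frac{n^{2} + 7 n - 8}{5 \left(n^{2} + 7 n + 12\right)}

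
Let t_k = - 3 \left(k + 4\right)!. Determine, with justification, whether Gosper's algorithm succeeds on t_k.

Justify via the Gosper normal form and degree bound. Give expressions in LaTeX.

No — negative degree bound, so no certificate f.

Ratio r(k) = k + 5.
Factor: A=k + 5; B=1; C=1.
Solve (k + 5)·f(k+1) − (1)·f(k) = 1.
Bound: deg f ≤ -1.
Negative degree bound (-1): no f exists, t_k not Gosper-summable.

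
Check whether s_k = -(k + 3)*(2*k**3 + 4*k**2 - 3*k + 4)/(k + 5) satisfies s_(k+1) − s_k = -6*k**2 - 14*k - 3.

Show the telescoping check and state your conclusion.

Invalid: residual 2*(4*k**3 + 40*k**2 + 76*k + 11)/(k**2 + 11*k + 30) ≠ 0.

s_(k+1) = (-2*k**4 - 18*k**3 - 51*k**2 - 51*k - 28)/(k + 6)
s_(k+1) − s_k = (-6*k**4 - 72*k**3 - 257*k**2 - 301*k - 68)/(k**2 + 11*k + 30)
(s_(k+1) − s_k) − t_k = 2*(4*k**3 + 40*k**2 + 76*k + 11)/(k**2 + 11*k + 30)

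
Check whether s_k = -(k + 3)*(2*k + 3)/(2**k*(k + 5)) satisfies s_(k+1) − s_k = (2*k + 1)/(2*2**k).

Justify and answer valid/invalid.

Invalid: residual (-2*k**2 - 15*k - 11)/(2**k*(k**2 + 11*k + 30)) ≠ 0.

s_(k+1) = -(k + 4)*(2*k + 5)/(2*2**k*(k + 6))
s_(k+1) − s_k = (2*k**3 + 19*k**2 + 41*k + 8)/(2*2**k*(k**2 + 11*k + 30))
(s_(k+1) − s_k) − t_k = (-2*k**2 - 15*k - 11)/(2**k*(k**2 + 11*k + 30))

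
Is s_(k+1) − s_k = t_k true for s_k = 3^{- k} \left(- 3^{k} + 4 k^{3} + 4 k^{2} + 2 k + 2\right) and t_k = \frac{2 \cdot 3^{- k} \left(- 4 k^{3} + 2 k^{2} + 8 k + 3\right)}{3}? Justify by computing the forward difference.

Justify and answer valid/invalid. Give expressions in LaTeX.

Valid: the claim telescopes to t_k.

s_(k+1) = (-3*3**k + 4*k**3 + 16*k**2 + 22*k + 12)/(3*3**k)
s_(k+1) − s_k = 2*(-4*k**3 + 2*k**2 + 8*k + 3)/(3*3**k)
(s_(k+1) − s_k) − t_k = 0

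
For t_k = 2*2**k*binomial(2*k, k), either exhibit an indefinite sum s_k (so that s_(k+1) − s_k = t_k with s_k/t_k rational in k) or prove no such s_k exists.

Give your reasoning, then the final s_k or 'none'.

Compute t_(k+1)/t_k: get 4*(2*k + 1)/(k + 1).
So A=8*k + 4 and B=k + 1, with C=1.
Key eq: (8*k + 4)·f(k+1) = (k)·f(k) + (1).
deg f ≤ -1 (via 1,1,0).
Negative degree bound (-1): no f exists, t_k not Gosper-summable.

none (Gosper's algorithm certifies no s_k)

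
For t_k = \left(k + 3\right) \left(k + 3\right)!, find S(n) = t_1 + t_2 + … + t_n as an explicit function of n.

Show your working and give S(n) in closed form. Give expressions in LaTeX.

S(n) = \left(n + 4\right)! - 24

t_(k+1)/t_k = (k + 4)**2/(k + 3).
Take A(k)=k + 4, B(k)=1, C(k)=k + 3.
Key eq: (k + 4)·f(k+1) = (1)·f(k) + (k + 3).
d = 0 from the (1,0,1) case.
Solving with deg f ≤ 0: f(k) = 1.
R(k) = B(k−1)·f(k)/C(k) = 1/(k + 3); s_k = R·t_k = factorial(k + 3).
Δs = (k + 3)*factorial(k + 3), as required.
s_(n+1) = factorial(n + 4) and s_(1) = 24, so S(n) = factorial(n + 4) - 24.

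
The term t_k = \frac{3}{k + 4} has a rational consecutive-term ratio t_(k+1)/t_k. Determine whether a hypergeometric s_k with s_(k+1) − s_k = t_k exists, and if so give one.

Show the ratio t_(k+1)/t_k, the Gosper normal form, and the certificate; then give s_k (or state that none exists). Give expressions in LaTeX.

none — t_k is not Gosper-summable

t_(k+1)/t_k = (k + 4)/(k + 5).
Normal form (A,B,C) = (k + 4, k + 5, 1).
Need (k + 4)·f(k+1) − (k + 4)·f(k) = 1.
deg f ≤ 0 (via 1,1,0).
Generic f = c0 gives residual -1; -1 = 0 cannot hold, so t_k is not Gosper-summable.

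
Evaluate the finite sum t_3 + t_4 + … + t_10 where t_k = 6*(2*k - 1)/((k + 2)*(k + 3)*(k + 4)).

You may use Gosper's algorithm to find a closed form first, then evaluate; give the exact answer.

Σ = 66/91

Ratio r(k) = (k + 2)*(2*k + 1)/((k + 5)*(2*k - 1)).
A = k + 2, B = k + 5, C = k - 1/2.
Solve (k + 2)·f(k+1) − (k + 4)·f(k) = k - 1/2.
deg f ≤ 2 (via 1,1,1).
Coefficient equations give f(k) = k*(k - 3)/8.
So s_k = (B(k−1)f/C)·t_k = (k*(k - 3)*(k + 4)/(4*(2*k - 1)))·t_k = 3*k*(k - 3)/(2*(k + 2)*(k + 3)).
Verify: 6*(2*k - 1)/(k**3 + 9*k**2 + 26*k + 24) matches t_k.
Sum = s_(11) − s_(3); s_(11) = 66/91, s_(3) = 0 ⇒ 66/91.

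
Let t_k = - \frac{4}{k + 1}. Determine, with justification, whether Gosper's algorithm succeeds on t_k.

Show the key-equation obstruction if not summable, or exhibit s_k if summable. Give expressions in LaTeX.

Step 1: r(k) = (k + 1)/(k + 2).
A = k + 1, B = k + 2, C = 1.
Need (k + 1)·f(k+1) − (k + 1)·f(k) = 1.
Degrees (1,1,0) ⇒ d ≤ 0.
Write f(k) = c0. Then LHS − RHS = -1, requiring -1 = 0: contradictory. No certificate.

No; the coefficient equations for f are inconsistent.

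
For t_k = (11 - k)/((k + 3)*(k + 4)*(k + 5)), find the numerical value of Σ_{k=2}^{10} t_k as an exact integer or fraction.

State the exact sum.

Σ = 1/10

Compute t_(k+1)/t_k: get (k - 10)*(k + 3)/((k - 11)*(k + 6)).
A = k + 3, B = k + 6, C = k - 11.
Solve (k + 3)·f(k+1) − (k + 5)·f(k) = k - 11.
From deg A=1, deg B=1, deg C=1: d=2.
A polynomial solution: f(k) = -k*(k + 10)/3.
So s_k = (B(k−1)f/C)·t_k = (-k*(k + 5)*(k + 10)/(3*(k - 11)))·t_k = k*(k + 10)/(3*(k + 3)*(k + 4)).
Verify: (11 - k)/(k**3 + 12*k**2 + 47*k + 60) matches t_k.
Telescoping: Σ = s_(11) − s_(2) = 11/30 − (4/15) = 1/10.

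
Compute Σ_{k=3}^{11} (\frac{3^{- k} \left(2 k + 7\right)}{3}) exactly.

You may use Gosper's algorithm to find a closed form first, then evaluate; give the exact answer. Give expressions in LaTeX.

Σ = 137765/531441

Ratio r(k) = (2*k + 9)/(3*(2*k + 7)).
So A=1/3 and B=1, with C=k + 7/2.
f must satisfy (1/3)·f(k+1) − (1)·f(k) = k + 7/2.
deg f ≤ 1 (via 0,0,1).
A polynomial solution: f(k) = -3*(k + 4)/2.
R(k) = B(k−1)·f(k)/C(k) = -3*(k + 4)/(2*k + 7); s_k = R·t_k = (-k - 4)/3**k.
Δs = (2*k + 7)/(3*3**k), as required.
Evaluate s at k=12 and k=3: -16/531441 and -7/27; difference 137765/531441.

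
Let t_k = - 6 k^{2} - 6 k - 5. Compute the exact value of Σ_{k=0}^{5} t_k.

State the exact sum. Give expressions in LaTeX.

t_(k+1)/t_k = (6*k**2 + 18*k + 17)/(6*k**2 + 6*k + 5).
Normal form (A,B,C) = (1, 1, k**2 + k + 5/6).
Need (1)·f(k+1) − (1)·f(k) = k**2 + k + 5/6.
deg f ≤ 3 (via 0,0,2).
Coefficient equations give f(k) = k*(2*k**2 + 3)/6.
Get s_k = R·t_k = k*(-2*k**2 - 3) with R(k) = B(k−1)f(k)/C(k) = k*(2*k**2 + 3)/(6*k**2 + 6*k + 5).
s_(k+1) − s_k = -6*k**2 - 6*k - 5 = t_k.
Telescoping: Σ = s_(6) − s_(0) = -450 − (0) = -450.

Σ = -450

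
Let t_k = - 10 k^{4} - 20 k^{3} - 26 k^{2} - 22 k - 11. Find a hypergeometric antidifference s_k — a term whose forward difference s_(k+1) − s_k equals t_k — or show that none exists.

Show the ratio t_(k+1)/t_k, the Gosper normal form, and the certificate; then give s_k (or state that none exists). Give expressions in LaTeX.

r(k) = (10*k**4 + 60*k**3 + 146*k**2 + 174*k + 89)/(10*k**4 + 20*k**3 + 26*k**2 + 22*k + 11) after simplifying.
Factor: A=1; B=1; C=k**4 + 2*k**3 + 13*k**2/5 + 11*k/5 + 11/10.
Solve (1)·f(k+1) − (1)·f(k) = k**4 + 2*k**3 + 13*k**2/5 + 11*k/5 + 11/10.
Bound: deg f ≤ 5.
Solve for f: f(k) = k*(2*k**4 + 2*k**2 + 3*k + 4)/10 (degree 5 ≤ 5).
So s_k = (B(k−1)f/C)·t_k = (k*(2*k**4 + 2*k**2 + 3*k + 4)/(10*k**4 + 20*k**3 + 26*k**2 + 22*k + 11))·t_k = k*(-2*k**4 - 2*k**2 - 3*k - 4).
Check: Δs_k = -10*k**4 - 20*k**3 - 26*k**2 - 22*k - 11. ✓

s_k = k \left(- 2 k^{4} - 2 k^{2} - 3 k - 4\right)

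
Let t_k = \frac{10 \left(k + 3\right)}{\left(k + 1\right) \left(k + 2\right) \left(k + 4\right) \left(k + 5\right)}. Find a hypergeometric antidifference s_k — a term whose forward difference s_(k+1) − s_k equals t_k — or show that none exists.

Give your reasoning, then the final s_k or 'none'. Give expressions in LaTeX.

Step 1: r(k) = (k + 1)*(k + 4)**2/((k + 3)**2*(k + 6)).
Gosper form: A/B · C(k+1)/C(k) with A=k + 1, B=k + 6, C=k**2 + 6*k + 9.
Solve (k + 1)·f(k+1) − (k + 5)·f(k) = k**2 + 6*k + 9.
d = 4 from the (1,1,2) case.
Solving with deg f ≤ 4: f(k) = k*(k + 2)*(k + 3)*(k + 5)/8.
So s_k = (B(k−1)f/C)·t_k = (k*(k + 2)*(k + 5)**2/(8*(k + 3)))·t_k = 5*k*(k + 5)/(4*(k**2 + 5*k + 4)).
s_(k+1) − s_k = 10*(k + 3)/(k**4 + 12*k**3 + 49*k**2 + 78*k + 40) = t_k.

s_k = \frac{5 k \left(k + 5\right)}{4 \left(k^{2} + 5 k + 4\right)}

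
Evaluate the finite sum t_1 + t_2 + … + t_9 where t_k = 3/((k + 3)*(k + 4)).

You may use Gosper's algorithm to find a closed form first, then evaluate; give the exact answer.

Step 1: r(k) = (k + 3)/(k + 5).
Take A(k)=k + 3, B(k)=k + 5, C(k)=1.
Solve (k + 3)·f(k+1) − (k + 4)·f(k) = 1.
Degrees (1,1,0) ⇒ d ≤ 1.
Coefficient equations give f(k) = k/3.
Certificate R = B(k−1)f/C = k*(k + 4)/3 gives s_k = k/(k + 3).
Check: Δs_k = 3/(k**2 + 7*k + 12). ✓
Telescoping: Σ = s_(10) − s_(1) = 10/13 − (1/4) = 27/52.

Σ = 27/52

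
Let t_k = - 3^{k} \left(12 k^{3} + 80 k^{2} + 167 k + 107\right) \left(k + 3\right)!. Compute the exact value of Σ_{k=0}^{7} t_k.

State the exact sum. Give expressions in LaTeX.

t_(k+1)/t_k = 3*(12*k**4 + 164*k**3 + 827*k**2 + 1818*k + 1464)/(12*k**3 + 80*k**2 + 167*k + 107).
Factor: A=3*k + 12; B=1; C=k**3 + 20*k**2/3 + 167*k/12 + 107/12.
Key eq: (3*k + 12)·f(k+1) = (1)·f(k) + (k**3 + 20*k**2/3 + 167*k/12 + 107/12).
deg f ≤ 2 (via 1,0,3).
Coefficient equations give f(k) = (2*k + 1)**2/12.
Get s_k = R·t_k = -3**k*(2*k + 1)**2*factorial(k + 3) with R(k) = B(k−1)f(k)/C(k) = (2*k + 1)**2/(12*k**3 + 80*k**2 + 167*k + 107).
Δs = -3**k*(12*k**3 + 80*k**2 + 167*k + 107)*factorial(k + 3), as required.
Telescoping: Σ = s_(8) − s_(0) = -75687402067200 − (-6) = -75687402067194.

Σ = -75687402067194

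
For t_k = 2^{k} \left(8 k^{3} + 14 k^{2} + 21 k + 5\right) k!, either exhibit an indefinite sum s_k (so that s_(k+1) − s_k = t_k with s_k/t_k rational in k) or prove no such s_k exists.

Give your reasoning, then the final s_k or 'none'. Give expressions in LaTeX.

t_(k+1)/t_k = 2*(8*k**4 + 46*k**3 + 111*k**2 + 121*k + 48)/(8*k**3 + 14*k**2 + 21*k + 5).
A = 2*k + 2, B = 1, C = k**3 + 7*k**2/4 + 21*k/8 + 5/8.
Set up (2*k + 2)·f(k+1) − (1)·f(k) − (k**3 + 7*k**2/4 + 21*k/8 + 5/8) = 0.
Bound: deg f ≤ 2.
Match coefficients ⇒ f(k) = (4*k**2 - 3*k + 3)/8.
Then R = B(k−1)f/C = (4*k**2 - 3*k + 3)/(8*k**3 + 14*k**2 + 21*k + 5), so s_k = R(k)·t_k = 2**k*(4*k**2 - 3*k + 3)*factorial(k).
s_(k+1) − s_k = 2**k*(8*k**3 + 14*k**2 + 21*k + 5)*factorial(k) = t_k.

s_k = 2^{k} \left(4 k^{2} - 3 k + 3\right) k!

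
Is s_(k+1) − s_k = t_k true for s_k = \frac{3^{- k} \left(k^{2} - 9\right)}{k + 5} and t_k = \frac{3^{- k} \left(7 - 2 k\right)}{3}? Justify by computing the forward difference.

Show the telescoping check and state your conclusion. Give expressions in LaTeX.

s_(k+1) = ((k + 1)**2 - 9)/(3*3**k*(k + 6))
s_(k+1) − s_k = (-2*k**3 - 11*k**2 + 29*k + 122)/(3*3**k*(k**2 + 11*k + 30))
(s_(k+1) − s_k) − t_k = 4*(k**2 + 3*k - 22)/(3*3**k*(k**2 + 11*k + 30))

Invalid: residual \frac{4 \cdot 3^{- k} \left(k^{2} + 3 k - 22\right)}{3 \left(k^{2} + 11 k + 30\right)} ≠ 0.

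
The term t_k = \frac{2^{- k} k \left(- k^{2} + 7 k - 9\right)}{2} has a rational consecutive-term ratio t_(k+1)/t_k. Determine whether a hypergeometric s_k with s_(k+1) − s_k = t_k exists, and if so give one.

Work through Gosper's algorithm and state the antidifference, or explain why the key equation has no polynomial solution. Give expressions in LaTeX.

s_k = 2^{- k} \left(k^{3} - 4 k^{2} + 4 k + 1\right)

t_(k+1)/t_k = (k + 1)*(-7*k + (k + 1)**2 + 2)/(2*k*(k**2 - 7*k + 9)).
A = 1/2, B = 1, C = k**3 - 7*k**2 + 9*k.
Set up (1/2)·f(k+1) − (1)·f(k) − (k**3 - 7*k**2 + 9*k) = 0.
d = 3 from the (0,0,3) case.
Match coefficients ⇒ f(k) = -2*(k**3 - 4*k**2 + 4*k + 1).
So s_k = (B(k−1)f/C)·t_k = (-2*(k**3 - 4*k**2 + 4*k + 1)/(k*(k**2 - 7*k + 9)))·t_k = (k**3 - 4*k**2 + 4*k + 1)/2**k.
s_(k+1) − s_k = k*(-k**2 + 7*k - 9)/(2*2**k) = t_k.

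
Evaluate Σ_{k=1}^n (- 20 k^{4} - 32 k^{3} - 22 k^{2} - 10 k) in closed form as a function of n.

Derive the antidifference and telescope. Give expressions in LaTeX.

S(n) = 2 n \left(- 2 n^{4} - 9 n^{3} - 15 n^{2} - 12 n - 4\right)

The ratio is (10*k**3 + 46*k**2 + 73*k + 42)/(k*(10*k**2 + 6*k + 5)).
So A=1 and B=1, with C=k**4 + 8*k**3/5 + 11*k**2/10 + k/2.
Need (1)·f(k+1) − (1)·f(k) = k**4 + 8*k**3/5 + 11*k**2/10 + k/2.
deg f ≤ 5 (via 0,0,4).
Match coefficients ⇒ f(k) = k*(k - 1)*(k + 1)*(2*k**2 - k + 1)/10.
So s_k = (B(k−1)f/C)·t_k = ((k - 1)*(2*k**2 - k + 1)/(10*k**2 + 6*k + 5))·t_k = 2*k*(-2*k**4 + k**3 + k**2 - k + 1).
s_(k+1) − s_k = 2*k*(-10*k**3 - 16*k**2 - 11*k - 5) = t_k.
Σ_(k=1)^n t_k = s_(n+1) − s_(1) = (2*n*(-2*n**4 - 9*n**3 - 15*n**2 - 12*n - 4)) − (0), i.e. 2*n*(-2*n**4 - 9*n**3 - 15*n**2 - 12*n - 4).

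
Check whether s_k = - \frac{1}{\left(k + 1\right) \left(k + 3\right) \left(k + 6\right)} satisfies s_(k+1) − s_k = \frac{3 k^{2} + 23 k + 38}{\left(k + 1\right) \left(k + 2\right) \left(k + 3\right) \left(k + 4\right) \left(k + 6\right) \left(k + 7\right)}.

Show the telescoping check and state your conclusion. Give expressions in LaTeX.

s_(k+1) = -1/((k + 2)*(k + 4)*(k + 7))
s_(k+1) − s_k = (3*k**2 + 23*k + 38)/(k**6 + 23*k**5 + 207*k**4 + 925*k**3 + 2144*k**2 + 2412*k + 1008)
(s_(k+1) − s_k) − t_k = 0

Valid: the claim telescopes to t_k.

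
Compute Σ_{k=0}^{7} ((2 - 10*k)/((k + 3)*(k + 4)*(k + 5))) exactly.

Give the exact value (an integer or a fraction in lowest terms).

Σ = -5/11

Ratio r(k) = (k + 3)*(5*k + 4)/((k + 6)*(5*k - 1)).
Take A(k)=k + 3, B(k)=k + 6, C(k)=k - 1/5.
Key eq: (k + 3)·f(k+1) = (k + 5)·f(k) + (k - 1/5).
deg f ≤ 2 (via 1,1,1).
Solve for f: f(k) = k*(7*k - 11)/60 (degree 2 ≤ 2).
Get s_k = R·t_k = -k*(7*k - 11)/(6*(k + 3)*(k + 4)) with R(k) = B(k−1)f(k)/C(k) = k*(k + 5)*(7*k - 11)/(12*(5*k - 1)).
Δs = 2*(1 - 5*k)/(k**3 + 12*k**2 + 47*k + 60), as required.
Σ_(k=0)^(7) t_k = s_(8) − s_(0) = -5/11 − (0) = -5/11.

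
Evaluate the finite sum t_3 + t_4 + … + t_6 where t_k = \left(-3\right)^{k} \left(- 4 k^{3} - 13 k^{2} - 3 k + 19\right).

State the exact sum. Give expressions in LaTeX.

Ratio r(k) = 3*(-4*k**3 - 25*k**2 - 41*k - 1)/(4*k**3 + 13*k**2 + 3*k - 19).
Take A(k)=-3, B(k)=1, C(k)=k**3 + 13*k**2/4 + 3*k/4 - 19/4.
Need (-3)·f(k+1) − (1)·f(k) = k**3 + 13*k**2/4 + 3*k/4 - 19/4.
deg f ≤ 3 (via 0,0,3).
Solve for f: f(k) = -(k**3 + k**2 - 3*k - 4)/4 (degree 3 ≤ 3).
So s_k = (B(k−1)f/C)·t_k = (-(k**3 + k**2 - 3*k - 4)/(4*k**3 + 13*k**2 + 3*k - 19))·t_k = (-3)**k*(k**3 + k**2 - 3*k - 4).
Check: Δs_k = (-3)**k*(-4*k**3 - 13*k**2 - 3*k + 19). ✓
Sum = s_(7) − s_(3); s_(7) = -802629, s_(3) = -621 ⇒ -802008.

Σ = -802008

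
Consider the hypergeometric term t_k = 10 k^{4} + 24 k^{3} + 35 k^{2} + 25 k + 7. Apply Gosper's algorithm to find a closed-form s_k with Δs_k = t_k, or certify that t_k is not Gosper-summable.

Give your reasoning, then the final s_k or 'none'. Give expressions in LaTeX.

s_k = k^{2} \left(2 k^{3} + k^{2} + 3 k + 1\right)

Compute t_(k+1)/t_k: get (10*k**4 + 64*k**3 + 167*k**2 + 207*k + 101)/(10*k**4 + 24*k**3 + 35*k**2 + 25*k + 7).
A = 1, B = 1, C = k**4 + 12*k**3/5 + 7*k**2/2 + 5*k/2 + 7/10.
Set up (1)·f(k+1) − (1)·f(k) − (k**4 + 12*k**3/5 + 7*k**2/2 + 5*k/2 + 7/10) = 0.
d = 5 from the (0,0,4) case.
Match coefficients ⇒ f(k) = k**2*(2*k**3 + k**2 + 3*k + 1)/10.
So s_k = (B(k−1)f/C)·t_k = (k**2*(2*k**3 + k**2 + 3*k + 1)/(10*k**4 + 24*k**3 + 35*k**2 + 25*k + 7))·t_k = k**2*(2*k**3 + k**2 + 3*k + 1).
Check: Δs_k = 10*k**4 + 24*k**3 + 35*k**2 + 25*k + 7. ✓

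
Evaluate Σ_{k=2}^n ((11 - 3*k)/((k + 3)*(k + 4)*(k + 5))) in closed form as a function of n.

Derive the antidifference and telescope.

t_(k+1)/t_k = (k + 3)*(3*k - 8)/((k + 6)*(3*k - 11)).
A = k + 3, B = k + 6, C = k - 11/3.
Solve (k + 3)·f(k+1) − (k + 5)·f(k) = k - 11/3.
Bound: deg f ≤ 2.
Solve for f: f(k) = -k*(k + 43)/36 (degree 2 ≤ 2).
R(k) = B(k−1)·f(k)/C(k) = -k*(k + 5)*(k + 43)/(12*(3*k - 11)); s_k = R·t_k = k*(k + 43)/(12*(k + 3)*(k + 4)).
Δs = (11 - 3*k)/(k**3 + 12*k**2 + 47*k + 60), as required.
Σ_(k=2)^n t_k = s_(n+1) − s_(2) = ((n**2 + 45*n + 44)/(12*(n**2 + 9*n + 20))) − (1/4), i.e. (-n**2 + 9*n - 8)/(6*(n**2 + 9*n + 20)).

S(n) = (-n**2 + 9*n - 8)/(6*(n**2 + 9*n + 20))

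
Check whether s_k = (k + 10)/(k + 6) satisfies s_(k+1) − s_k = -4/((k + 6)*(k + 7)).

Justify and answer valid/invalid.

Valid: the claim telescopes to t_k.

s_(k+1) = (k + 11)/(k + 7)
s_(k+1) − s_k = -4/(k**2 + 13*k + 42)
(s_(k+1) − s_k) − t_k = 0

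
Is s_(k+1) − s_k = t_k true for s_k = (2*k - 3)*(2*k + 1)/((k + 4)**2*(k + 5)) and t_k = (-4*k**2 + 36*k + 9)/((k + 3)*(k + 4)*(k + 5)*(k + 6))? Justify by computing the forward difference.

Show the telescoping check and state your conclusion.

Invalid: residual 2*(4*k**3 - 90*k - 27)/(k**6 + 27*k**5 + 301*k**4 + 1773*k**3 + 5818*k**2 + 10080*k + 7200) ≠ 0.

s_(k+1) = (2*k - 1)*(2*k + 3)/((k + 5)**2*(k + 6))
s_(k+1) − s_k = (-4*k**3 + 20*k**2 + 193*k + 42)/(k**5 + 24*k**4 + 229*k**3 + 1086*k**2 + 2560*k + 2400)
(s_(k+1) − s_k) − t_k = 2*(4*k**3 - 90*k - 27)/(k**6 + 27*k**5 + 301*k**4 + 1773*k**3 + 5818*k**2 + 10080*k + 7200)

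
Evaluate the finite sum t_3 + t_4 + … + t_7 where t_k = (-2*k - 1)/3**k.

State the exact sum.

Ratio r(k) = (2*k + 3)/(3*(2*k + 1)).
A = 1/3, B = 1, C = k + 1/2.
Key eq: (1/3)·f(k+1) = (1)·f(k) + (k + 1/2).
Bound: deg f ≤ 1.
Coefficient equations give f(k) = -3*(k + 1)/2.
Then R = B(k−1)f/C = -3*(k + 1)/(2*k + 1), so s_k = R(k)·t_k = 3**(1 - k)*(k + 1).
Check: Δs_k = (-2*k - 1)/3**k. ✓
Telescoping: Σ = s_(8) − s_(3) = 1/243 − (4/9) = -107/243.

Σ = -107/243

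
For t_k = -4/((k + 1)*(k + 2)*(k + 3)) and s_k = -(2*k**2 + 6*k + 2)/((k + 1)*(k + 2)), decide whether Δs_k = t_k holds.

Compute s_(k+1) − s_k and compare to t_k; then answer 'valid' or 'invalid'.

Valid: the claim telescopes to t_k.

s_(k+1) = 2*(-3*k - (k + 1)**2 - 4)/((k + 2)*(k + 3))
s_(k+1) − s_k = -4/(k**3 + 6*k**2 + 11*k + 6)
(s_(k+1) − s_k) − t_k = 0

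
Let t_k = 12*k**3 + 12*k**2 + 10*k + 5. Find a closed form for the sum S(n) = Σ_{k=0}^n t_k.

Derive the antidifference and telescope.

Step 1: r(k) = (12*k**3 + 48*k**2 + 70*k + 39)/(12*k**3 + 12*k**2 + 10*k + 5).
So A=1 and B=1, with C=k**3 + k**2 + 5*k/6 + 5/12.
Set up (1)·f(k+1) − (1)·f(k) − (k**3 + k**2 + 5*k/6 + 5/12) = 0.
d = 4 from the (0,0,3) case.
Solve for f: f(k) = k*(3*k**3 - 2*k**2 + 2*k + 2)/12 (degree 4 ≤ 4).
Certificate R = B(k−1)f/C = k*(3*k**3 - 2*k**2 + 2*k + 2)/(12*k**3 + 12*k**2 + 10*k + 5) gives s_k = k*(3*k**3 - 2*k**2 + 2*k + 2).
Verify: 12*k**3 + 12*k**2 + 10*k + 5 matches t_k.
s_(n+1) = 3*n**4 + 10*n**3 + 14*n**2 + 12*n + 5 and s_(0) = 0, so S(n) = 3*n**4 + 10*n**3 + 14*n**2 + 12*n + 5.

S(n) = 3*n**4 + 10*n**3 + 14*n**2 + 12*n + 5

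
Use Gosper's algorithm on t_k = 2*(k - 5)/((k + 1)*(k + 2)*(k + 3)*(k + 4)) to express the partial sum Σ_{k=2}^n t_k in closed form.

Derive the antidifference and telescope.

Ratio r(k) = (k - 4)*(k + 1)/((k - 5)*(k + 5)).
Gosper form: A/B · C(k+1)/C(k) with A=k + 1, B=k + 5, C=k - 5.
Set up (k + 1)·f(k+1) − (k + 4)·f(k) − (k - 5) = 0.
deg f ≤ 3 (via 1,1,1).
Solve for f: f(k) = -k*(k**2 + 6*k + 13)/4 (degree 3 ≤ 3).
So s_k = (B(k−1)f/C)·t_k = (-k*(k + 4)*(k**2 + 6*k + 13)/(4*(k - 5)))·t_k = k*(-k**2 - 6*k - 13)/(2*(k + 1)*(k + 2)*(k + 3)).
Δs = 2*(k - 5)/(k**4 + 10*k**3 + 35*k**2 + 50*k + 24), as required.
Σ_(k=2)^n t_k = s_(n+1) − s_(2) = ((-n**3 - 9*n**2 - 28*n - 20)/(2*(n**3 + 9*n**2 + 26*n + 24))) − (-29/60), i.e. (-n**3 - 9*n**2 - 86*n + 96)/(60*(n**3 + 9*n**2 + 26*n + 24)).

S(n) = (-n**3 - 9*n**2 - 86*n + 96)/(60*(n**3 + 9*n**2 + 26*n + 24))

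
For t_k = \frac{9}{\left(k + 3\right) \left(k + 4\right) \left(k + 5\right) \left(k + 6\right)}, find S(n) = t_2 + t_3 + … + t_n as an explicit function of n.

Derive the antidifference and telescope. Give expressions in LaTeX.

t_(k+1)/t_k = (k + 3)/(k + 7).
A = k + 3, B = k + 7, C = 1.
Solve (k + 3)·f(k+1) − (k + 6)·f(k) = 1.
deg f ≤ 3 (via 1,1,0).
Coefficient equations give f(k) = k*(k**2 + 12*k + 47)/180.
So s_k = (B(k−1)f/C)·t_k = (k*(k + 6)*(k**2 + 12*k + 47)/180)·t_k = k*(k**2 + 12*k + 47)/(20*(k + 3)*(k + 4)*(k + 5)).
Verify: 9/(k**4 + 18*k**3 + 119*k**2 + 342*k + 360) matches t_k.
s_(n+1) = (n**3 + 15*n**2 + 74*n + 60)/(20*(n**3 + 15*n**2 + 74*n + 120)) and s_(2) = 1/28, so S(n) = (n**3 + 15*n**2 + 74*n - 90)/(70*(n**3 + 15*n**2 + 74*n + 120)).

S(n) = \frac{n^{3} + 15 n^{2} + 74 n - 90}{70 \left(n^{3} + 15 n^{2} + 74 n + 120\right)}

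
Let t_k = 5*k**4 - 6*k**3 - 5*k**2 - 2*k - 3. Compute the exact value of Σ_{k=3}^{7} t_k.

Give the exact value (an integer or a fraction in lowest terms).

Σ = 17905

Ratio r(k) = (5*k**4 + 14*k**3 + 7*k**2 - 10*k - 11)/(5*k**4 - 6*k**3 - 5*k**2 - 2*k - 3).
Gosper form: A/B · C(k+1)/C(k) with A=1, B=1, C=k**4 - 6*k**3/5 - k**2 - 2*k/5 - 3/5.
Key eq: (1)·f(k+1) = (1)·f(k) + (k**4 - 6*k**3/5 - k**2 - 2*k/5 - 3/5).
From deg A=0, deg B=0, deg C=4: d=5.
Solve for f: f(k) = k*(k**4 - 4*k**3 + 3*k**2 - 3)/5 (degree 5 ≤ 5).
Get s_k = R·t_k = k*(k**4 - 4*k**3 + 3*k**2 - 3) with R(k) = B(k−1)f(k)/C(k) = k*(k**4 - 4*k**3 + 3*k**2 - 3)/(5*k**4 - 6*k**3 - 5*k**2 - 2*k - 3).
Δs = 5*k**4 - 6*k**3 - 5*k**2 - 2*k - 3, as required.
Telescoping: Σ = s_(8) − s_(3) = 17896 − (-9) = 17905.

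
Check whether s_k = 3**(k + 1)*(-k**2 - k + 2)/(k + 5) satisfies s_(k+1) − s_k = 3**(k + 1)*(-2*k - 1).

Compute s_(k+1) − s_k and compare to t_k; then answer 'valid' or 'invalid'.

Invalid: residual 18*3**k*(k**2 + 5*k + 3)/(k**2 + 11*k + 30) ≠ 0.

s_(k+1) = 3**(k + 2)*k*(-k - 3)/(k + 6)
s_(k+1) − s_k = 3**(k + 1)*(-2*k**3 - 17*k**2 - 41*k - 12)/(k**2 + 11*k + 30)
(s_(k+1) − s_k) − t_k = 18*3**k*(k**2 + 5*k + 3)/(k**2 + 11*k + 30)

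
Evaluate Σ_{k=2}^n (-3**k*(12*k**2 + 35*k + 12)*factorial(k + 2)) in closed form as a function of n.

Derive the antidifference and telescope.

Ratio r(k) = 3*(12*k**3 + 95*k**2 + 236*k + 177)/(12*k**2 + 35*k + 12).
Gosper form: A/B · C(k+1)/C(k) with A=3*k + 9, B=1, C=k**2 + 35*k/12 + 1.
Set up (3*k + 9)·f(k+1) − (1)·f(k) − (k**2 + 35*k/12 + 1) = 0.
d = 1 from the (1,0,2) case.
Solving with deg f ≤ 1: f(k) = (4*k - 3)/12.
Get s_k = R·t_k = -3**k*(4*k - 3)*factorial(k + 2) with R(k) = B(k−1)f(k)/C(k) = (4*k - 3)/(12*k**2 + 35*k + 12).
Check: Δs_k = -3**k*(12*k**2 + 35*k + 12)*factorial(k + 2). ✓
Evaluate: s_(n+1) = -3**(n + 1)*(4*n + 1)*factorial(n + 3); subtract s_(2) = -1080 ⇒ S(n) = -12*3**n*n*factorial(n + 3) - 3*3**n*factorial(n + 3) + 1080.

S(n) = -12*3**n*n*factorial(n + 3) - 3*3**n*factorial(n + 3) + 1080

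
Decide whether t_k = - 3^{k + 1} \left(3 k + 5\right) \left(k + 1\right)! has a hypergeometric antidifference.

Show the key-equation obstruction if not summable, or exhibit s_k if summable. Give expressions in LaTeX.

Compute t_(k+1)/t_k: get 3*(k + 2)*(3*k + 8)/(3*k + 5).
Gosper form: A/B · C(k+1)/C(k) with A=3*k + 6, B=1, C=k + 5/3.
Need (3*k + 6)·f(k+1) − (1)·f(k) = k + 5/3.
Bound: deg f ≤ 0.
Solve for f: f(k) = 1/3 (degree 0 ≤ 0).
R(k) = B(k−1)·f(k)/C(k) = 1/(3*k + 5); s_k = R·t_k = -3**(k + 1)*factorial(k + 1).
Δs = -3**(k + 1)*(3*k + 5)*factorial(k + 1), as required.

Yes. s_k = - 3^{k + 1} \left(k + 1\right)!.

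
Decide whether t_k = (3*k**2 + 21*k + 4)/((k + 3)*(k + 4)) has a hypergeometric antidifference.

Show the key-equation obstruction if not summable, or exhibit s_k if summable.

Yes. s_k = k*(9*k - 5)/(3*(k + 3)).

r(k) = (k + 3)*(21*k + 3*(k + 1)**2 + 25)/((k + 5)*(3*k**2 + 21*k + 4)) after simplifying.
Normal form (A,B,C) = (k + 3, k + 5, k**2 + 7*k + 4/3).
Solve (k + 3)·f(k+1) − (k + 4)·f(k) = k**2 + 7*k + 4/3.
Bound: deg f ≤ 2.
Coefficient equations give f(k) = k*(9*k - 5)/9.
Certificate R = B(k−1)f/C = k*(k + 4)*(9*k - 5)/(3*(3*k**2 + 21*k + 4)) gives s_k = k*(9*k - 5)/(3*(k + 3)).
Check: Δs_k = (3*k**2 + 21*k + 4)/(k**2 + 7*k + 12). ✓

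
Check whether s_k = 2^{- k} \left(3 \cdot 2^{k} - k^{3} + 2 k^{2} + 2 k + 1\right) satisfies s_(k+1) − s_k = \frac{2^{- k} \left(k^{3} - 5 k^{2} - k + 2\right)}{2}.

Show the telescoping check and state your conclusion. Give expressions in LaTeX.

valid (s_(k+1) − s_k reduces to t_k)

s_(k+1) = (6*2**k - k**3 - k**2 + 3*k + 4)/(2*2**k)
s_(k+1) − s_k = (k**3 - 5*k**2 - k + 2)/(2*2**k)
(s_(k+1) − s_k) − t_k = 0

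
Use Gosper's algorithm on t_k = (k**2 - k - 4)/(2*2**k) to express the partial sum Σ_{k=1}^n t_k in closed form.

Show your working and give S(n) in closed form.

S(n) = 2**(-n - 1)*n*(-n - 3)

The ratio is (k**2 + k - 4)/(2*(k**2 - k - 4)).
Take A(k)=1/2, B(k)=1, C(k)=k**2 - k - 4.
Solve (1/2)·f(k+1) − (1)·f(k) = k**2 - k - 4.
Bound: deg f ≤ 2.
A polynomial solution: f(k) = -2*(k - 1)*(k + 2).
Get s_k = R·t_k = (-k**2 - k + 2)/2**k with R(k) = B(k−1)f(k)/C(k) = -2*(k - 1)*(k + 2)/(k**2 - k - 4).
Check: Δs_k = (k**2 - k - 4)/(2*2**k). ✓
Telescope: S(n) = s_(n+1) − s_(1) = 2**(-n - 1)*n*(-n - 3) − (0) = 2**(-n - 1)*n*(-n - 3).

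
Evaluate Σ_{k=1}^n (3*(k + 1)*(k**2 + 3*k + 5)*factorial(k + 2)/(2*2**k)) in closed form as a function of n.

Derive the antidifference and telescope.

S(n) = 3*(-6*2**n + n**5*factorial(n) + 9*n**4*factorial(n) + 30*n**3*factorial(n) + 45*n**2*factorial(n) + 29*n*factorial(n) + 6*factorial(n))/(2*2**n)

Ratio r(k) = (k + 2)*(k + 3)*(3*k + (k + 1)**2 + 8)/(2*(k + 1)*(k**2 + 3*k + 5)).
Take A(k)=k/2 + 3/2, B(k)=1, C(k)=k**3 + 4*k**2 + 8*k + 5.
f must satisfy (k/2 + 3/2)·f(k+1) − (1)·f(k) = k**3 + 4*k**2 + 8*k + 5.
Bound: deg f ≤ 2.
Solving with deg f ≤ 2: f(k) = 2*(k**2 + k - 1).
Get s_k = R·t_k = 3*(k**2 + k - 1)*factorial(k + 2)/2**k with R(k) = B(k−1)f(k)/C(k) = 2*(k**2 + k - 1)/((k + 1)*(k**2 + 3*k + 5)).
Check: Δs_k = 3*(k + 1)*(k**2 + 3*k + 5)*factorial(k + 2)/(2*2**k). ✓
s_(n+1) = 3*2**(-n - 1)*(n**2 + 3*n + 1)*factorial(n + 3) and s_(1) = 9, so S(n) = 3*(-6*2**n + n**5*factorial(n) + 9*n**4*factorial(n) + 30*n**3*factorial(n) + 45*n**2*factorial(n) + 29*n*factorial(n) + 6*factorial(n))/(2*2**n).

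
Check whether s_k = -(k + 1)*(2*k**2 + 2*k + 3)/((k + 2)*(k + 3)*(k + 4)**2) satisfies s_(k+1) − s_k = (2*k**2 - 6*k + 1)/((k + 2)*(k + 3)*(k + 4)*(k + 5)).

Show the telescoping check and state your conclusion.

s_(k+1) = -(k + 2)*(2*k + 2*(k + 1)**2 + 5)/((k + 3)*(k + 4)*(k + 5)**2)
s_(k+1) − s_k = (2*k**4 - 55*k**2 - 81*k - 37)/(k**6 + 23*k**5 + 217*k**4 + 1073*k**3 + 2926*k**2 + 4160*k + 2400)
(s_(k+1) − s_k) − t_k = 3*(-4*k**3 - 14*k**2 + 10*k - 19)/(k**6 + 23*k**5 + 217*k**4 + 1073*k**3 + 2926*k**2 + 4160*k + 2400)

Invalid: residual 3*(-4*k**3 - 14*k**2 + 10*k - 19)/(k**6 + 23*k**5 + 217*k**4 + 1073*k**3 + 2926*k**2 + 4160*k + 2400) ≠ 0.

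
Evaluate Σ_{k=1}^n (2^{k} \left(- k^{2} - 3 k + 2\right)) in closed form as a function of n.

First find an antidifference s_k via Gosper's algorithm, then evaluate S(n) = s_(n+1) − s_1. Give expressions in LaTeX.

S(n) = - 2 \cdot 2^{n} n^{2} - 2 \cdot 2^{n} n + 4 \cdot 2^{n} - 4

The ratio is 2*(k**2 + 5*k + 2)/(k**2 + 3*k - 2).
Take A(k)=2, B(k)=1, C(k)=k**2 + 3*k - 2.
Need (2)·f(k+1) − (1)·f(k) = k**2 + 3*k - 2.
From deg A=0, deg B=0, deg C=2: d=2.
Solve for f: f(k) = (k - 2)*(k + 1) (degree 2 ≤ 2).
Get s_k = R·t_k = 2**k*(-k**2 + k + 2) with R(k) = B(k−1)f(k)/C(k) = (k - 2)*(k + 1)/(k**2 + 3*k - 2).
Check: Δs_k = 2**k*(-k**2 - 3*k + 2). ✓
s_(n+1) = 2**(n + 1)*(-n**2 - n + 2) and s_(1) = 4, so S(n) = -2*2**n*n**2 - 2*2**n*n + 4*2**n - 4.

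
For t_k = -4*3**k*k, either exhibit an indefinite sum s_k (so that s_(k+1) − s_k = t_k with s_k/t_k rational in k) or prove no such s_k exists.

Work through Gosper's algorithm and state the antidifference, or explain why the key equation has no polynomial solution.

r(k) = 3 + 3/k after simplifying.
Normal form (A,B,C) = (3, 1, k).
f must satisfy (3)·f(k+1) − (1)·f(k) = k.
Degrees (0,0,1) ⇒ d ≤ 1.
Solve for f: f(k) = (2*k - 3)/4 (degree 1 ≤ 1).
R(k) = B(k−1)·f(k)/C(k) = (2*k - 3)/(4*k); s_k = R·t_k = 3**k*(3 - 2*k).
Check: Δs_k = -4*3**k*k. ✓

s_k = 3**k*(3 - 2*k)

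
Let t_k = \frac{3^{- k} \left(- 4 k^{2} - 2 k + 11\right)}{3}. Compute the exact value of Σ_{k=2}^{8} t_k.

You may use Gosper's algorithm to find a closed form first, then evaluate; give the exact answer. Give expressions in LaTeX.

The ratio is (4*k**2 + 10*k - 5)/(3*(4*k**2 + 2*k - 11)).
So A=1/3 and B=1, with C=k**2 + k/2 - 11/4.
Key eq: (1/3)·f(k+1) = (1)·f(k) + (k**2 + k/2 - 11/4).
Degrees (0,0,2) ⇒ d ≤ 2.
Solving with deg f ≤ 2: f(k) = -3*(2*k**2 + 3*k - 3)/4.
So s_k = (B(k−1)f/C)·t_k = (-3*(2*k**2 + 3*k - 3)/(4*k**2 + 2*k - 11))·t_k = (2*k**2 + 3*k - 3)/3**k.
Check: Δs_k = (-4*k**2 - 2*k + 11)/(3*3**k). ✓
Evaluate s at k=9 and k=2: 62/6561 and 11/9; difference -7957/6561.

Σ = -7957/6561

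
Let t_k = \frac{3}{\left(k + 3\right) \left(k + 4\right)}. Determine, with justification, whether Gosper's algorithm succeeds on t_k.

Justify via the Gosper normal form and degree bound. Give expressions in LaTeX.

Yes. s_k = \frac{k}{k + 3}.

Compute t_(k+1)/t_k: get (k + 3)/(k + 5).
Take A(k)=k + 3, B(k)=k + 5, C(k)=1.
Key eq: (k + 3)·f(k+1) = (k + 4)·f(k) + (1).
deg f ≤ 1 (via 1,1,0).
Coefficient equations give f(k) = k/3.
Get s_k = R·t_k = k/(k + 3) with R(k) = B(k−1)f(k)/C(k) = k*(k + 4)/3.
Check: Δs_k = 3/(k**2 + 7*k + 12). ✓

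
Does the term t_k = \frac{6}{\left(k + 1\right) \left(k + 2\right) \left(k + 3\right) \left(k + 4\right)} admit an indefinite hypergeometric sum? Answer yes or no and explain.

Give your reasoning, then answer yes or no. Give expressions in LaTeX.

Yes. s_k = \frac{k \left(k^{2} + 6 k + 11\right)}{3 \left(k + 1\right) \left(k + 2\right) \left(k + 3\right)}.

The ratio is (k + 1)/(k + 5).
Normal form (A,B,C) = (k + 1, k + 5, 1).
Solve (k + 1)·f(k+1) − (k + 4)·f(k) = 1.
d = 3 from the (1,1,0) case.
A polynomial solution: f(k) = k*(k**2 + 6*k + 11)/18.
Then R = B(k−1)f/C = k*(k + 4)*(k**2 + 6*k + 11)/18, so s_k = R(k)·t_k = k*(k**2 + 6*k + 11)/(3*(k + 1)*(k + 2)*(k + 3)).
s_(k+1) − s_k = 6/(k**4 + 10*k**3 + 35*k**2 + 50*k + 24) = t_k.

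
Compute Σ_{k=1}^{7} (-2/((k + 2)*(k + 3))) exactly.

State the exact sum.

Σ = -7/15

The ratio is (k + 2)/(k + 4).
Take A(k)=k + 2, B(k)=k + 4, C(k)=1.
f must satisfy (k + 2)·f(k+1) − (k + 3)·f(k) = 1.
deg f ≤ 1 (via 1,1,0).
A polynomial solution: f(k) = k/2.
R(k) = B(k−1)·f(k)/C(k) = k*(k + 3)/2; s_k = R·t_k = -k/(k + 2).
Δs = -2/(k**2 + 5*k + 6), as required.
Σ_(k=1)^(7) t_k = s_(8) − s_(1) = -4/5 − (-1/3) = -7/15.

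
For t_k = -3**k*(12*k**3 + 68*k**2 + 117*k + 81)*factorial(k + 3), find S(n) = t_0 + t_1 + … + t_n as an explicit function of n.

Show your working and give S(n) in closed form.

t_(k+1)/t_k = 3*(12*k**4 + 152*k**3 + 705*k**2 + 1434*k + 1112)/(12*k**3 + 68*k**2 + 117*k + 81).
A = 3*k + 12, B = 1, C = k**3 + 17*k**2/3 + 39*k/4 + 27/4.
Key eq: (3*k + 12)·f(k+1) = (1)·f(k) + (k**3 + 17*k**2/3 + 39*k/4 + 27/4).
d = 2 from the (1,0,3) case.
Coefficient equations give f(k) = (4*k**2 + 3)/12.
So s_k = (B(k−1)f/C)·t_k = ((4*k**2 + 3)/(12*k**3 + 68*k**2 + 117*k + 81))·t_k = -3**k*(4*k**2 + 3)*factorial(k + 3).
Check: Δs_k = -3**k*(12*k**3 + 68*k**2 + 117*k + 81)*factorial(k + 3). ✓
Telescope: S(n) = s_(n+1) − s_(0) = -3**(n + 1)*(4*n**2 + 8*n + 7)*factorial(n + 4) − (-18) = -12*3**n*n**2*factorial(n + 4) - 24*3**n*n*factorial(n + 4) - 21*3**n*factorial(n + 4) + 18.

S(n) = -12*3**n*n**2*factorial(n + 4) - 24*3**n*n*factorial(n + 4) - 21*3**n*factorial(n + 4) + 18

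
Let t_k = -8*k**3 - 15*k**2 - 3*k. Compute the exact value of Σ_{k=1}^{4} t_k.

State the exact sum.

Σ = -1280

r(k) = (8*k**3 + 39*k**2 + 57*k + 26)/(k*(8*k**2 + 15*k + 3)) after simplifying.
Take A(k)=1, B(k)=1, C(k)=k**3 + 15*k**2/8 + 3*k/8.
Set up (1)·f(k+1) − (1)·f(k) − (k**3 + 15*k**2/8 + 3*k/8) = 0.
d = 4 from the (0,0,3) case.
Coefficient equations give f(k) = k*(k - 1)*(2*k**2 + 3*k - 1)/8.
Certificate R = B(k−1)f/C = (k - 1)*(2*k**2 + 3*k - 1)/(8*k**2 + 15*k + 3) gives s_k = k*(-2*k**3 - k**2 + 4*k - 1).
Δs = k*(-8*k**2 - 15*k - 3), as required.
Telescoping: Σ = s_(5) − s_(1) = -1280 − (0) = -1280.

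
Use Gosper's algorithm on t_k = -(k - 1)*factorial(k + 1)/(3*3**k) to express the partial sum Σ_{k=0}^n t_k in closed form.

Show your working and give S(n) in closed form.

S(n) = 1 - factorial(n + 2)/(3*3**n)

Ratio r(k) = k*(k + 2)/(3*(k - 1)).
A = k/3 + 2/3, B = 1, C = k - 1.
Set up (k/3 + 2/3)·f(k+1) − (1)·f(k) − (k - 1) = 0.
Degrees (1,0,1) ⇒ d ≤ 0.
Solve for f: f(k) = 3 (degree 0 ≤ 0).
So s_k = (B(k−1)f/C)·t_k = (3/(k - 1))·t_k = -factorial(k + 1)/3**k.
Δs = -(k - 1)*factorial(k + 1)/(3*3**k), as required.
Evaluate: s_(n+1) = -3**(-n - 1)*factorial(n + 2); subtract s_(0) = -1 ⇒ S(n) = 1 - factorial(n + 2)/(3*3**n).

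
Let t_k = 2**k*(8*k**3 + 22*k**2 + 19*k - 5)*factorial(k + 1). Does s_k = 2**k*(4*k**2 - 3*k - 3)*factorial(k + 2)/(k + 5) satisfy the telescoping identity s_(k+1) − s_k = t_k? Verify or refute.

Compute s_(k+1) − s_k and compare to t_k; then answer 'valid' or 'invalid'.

Invalid: residual -3*2**k*(8*k**4 + 62*k**3 + 125*k**2 + 93*k - 22)*factorial(k + 1)/((k + 5)*(k + 6)) ≠ 0.

s_(k+1) = 2**(k + 1)*(4*k**2 + 5*k - 2)*factorial(k + 3)/(k + 6)
s_(k+1) − s_k = 2**k*(4*k + 21)*(2*k**3 + 7*k**2 + 7*k - 2)*factorial(k + 2)/((k + 5)*(k + 6))
(s_(k+1) − s_k) − t_k = -3*2**k*(8*k**4 + 62*k**3 + 125*k**2 + 93*k - 22)*factorial(k + 1)/((k + 5)*(k + 6))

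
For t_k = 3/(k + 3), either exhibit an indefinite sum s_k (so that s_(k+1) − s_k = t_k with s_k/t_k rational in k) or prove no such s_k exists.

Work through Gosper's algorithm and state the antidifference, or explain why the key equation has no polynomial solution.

none (Gosper's algorithm certifies no s_k)

r(k) = (k + 3)/(k + 4) after simplifying.
Take A(k)=k + 3, B(k)=k + 4, C(k)=1.
Solve (k + 3)·f(k+1) − (k + 3)·f(k) = 1.
From deg A=1, deg B=1, deg C=0: d=0.
f = c0 ⇒ A·f(k+1) − B(k−1)·f(k) − C = -1. The system {-1 = 0} is inconsistent; no antidifference.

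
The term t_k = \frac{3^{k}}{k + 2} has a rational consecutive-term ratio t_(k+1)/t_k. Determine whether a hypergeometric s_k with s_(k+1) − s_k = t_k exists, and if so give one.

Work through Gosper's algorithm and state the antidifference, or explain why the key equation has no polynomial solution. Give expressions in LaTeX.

none (Gosper's algorithm certifies no s_k)

The ratio is 3*(k + 2)/(k + 3).
Take A(k)=3*k + 6, B(k)=k + 3, C(k)=1.
Key eq: (3*k + 6)·f(k+1) = (k + 2)·f(k) + (1).
d = -1 from the (1,1,0) case.
deg f ≤ -1 is impossible — no certificate.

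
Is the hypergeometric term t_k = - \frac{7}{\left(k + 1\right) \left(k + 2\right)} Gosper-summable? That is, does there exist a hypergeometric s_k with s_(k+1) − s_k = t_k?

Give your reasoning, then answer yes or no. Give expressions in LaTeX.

r(k) = (k + 1)/(k + 3) after simplifying.
Factor: A=k + 1; B=k + 3; C=1.
Key eq: (k + 1)·f(k+1) = (k + 2)·f(k) + (1).
Degrees (1,1,0) ⇒ d ≤ 1.
Coefficient equations give f(k) = k.
Then R = B(k−1)f/C = k*(k + 2), so s_k = R(k)·t_k = -7*k/(k + 1).
Check: Δs_k = -7/(k**2 + 3*k + 2). ✓

Yes. s_k = - \frac{7 k}{k + 1}.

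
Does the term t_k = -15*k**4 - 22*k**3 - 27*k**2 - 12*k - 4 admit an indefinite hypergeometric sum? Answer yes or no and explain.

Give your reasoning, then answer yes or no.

Yes. s_k = k*(-3*k**4 + 2*k**3 - 3*k**2 + 2*k - 2).

Ratio r(k) = (15*k**4 + 82*k**3 + 183*k**2 + 192*k + 80)/(15*k**4 + 22*k**3 + 27*k**2 + 12*k + 4).
Gosper form: A/B · C(k+1)/C(k) with A=1, B=1, C=k**4 + 22*k**3/15 + 9*k**2/5 + 4*k/5 + 4/15.
f must satisfy (1)·f(k+1) − (1)·f(k) = k**4 + 22*k**3/15 + 9*k**2/5 + 4*k/5 + 4/15.
deg f ≤ 5 (via 0,0,4).
Solving with deg f ≤ 5: f(k) = k*(3*k**4 - 2*k**3 + 3*k**2 - 2*k + 2)/15.
So s_k = (B(k−1)f/C)·t_k = (k*(3*k**4 - 2*k**3 + 3*k**2 - 2*k + 2)/(15*k**4 + 22*k**3 + 27*k**2 + 12*k + 4))·t_k = k*(-3*k**4 + 2*k**3 - 3*k**2 + 2*k - 2).
Check: Δs_k = -15*k**4 - 22*k**3 - 27*k**2 - 12*k - 4. ✓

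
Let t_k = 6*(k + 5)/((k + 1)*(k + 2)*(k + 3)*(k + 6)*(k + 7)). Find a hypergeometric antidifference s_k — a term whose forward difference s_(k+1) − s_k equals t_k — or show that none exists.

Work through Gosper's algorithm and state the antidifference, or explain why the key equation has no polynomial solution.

s_k = k*(k**2 + 9*k + 20)/(6*(k**3 + 9*k**2 + 20*k + 12))

Ratio r(k) = (k + 1)*(k + 6)**2/((k + 4)*(k + 5)*(k + 8)).
A = k + 1, B = k + 8, C = k**3 + 14*k**2 + 65*k + 100.
Solve (k + 1)·f(k+1) − (k + 7)·f(k) = k**3 + 14*k**2 + 65*k + 100.
From deg A=1, deg B=1, deg C=3: d=6.
Solve for f: f(k) = k*(k + 3)*(k + 4)**2*(k + 5)**2/36 (degree 6 ≤ 6).
So s_k = (B(k−1)f/C)·t_k = (k*(k + 3)*(k + 4)*(k + 7)/36)·t_k = k*(k**2 + 9*k + 20)/(6*(k**3 + 9*k**2 + 20*k + 12)).
Δs = 6*(k + 5)/(k**5 + 19*k**4 + 131*k**3 + 401*k**2 + 540*k + 252), as required.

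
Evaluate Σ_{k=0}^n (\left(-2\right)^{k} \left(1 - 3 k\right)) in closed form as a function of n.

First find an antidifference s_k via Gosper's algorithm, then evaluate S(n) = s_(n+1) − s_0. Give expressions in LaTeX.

S(n) = \left(-2\right)^{n + 1} n + 1

Ratio r(k) = 2*(-3*k - 2)/(3*k - 1).
Factor: A=-2; B=1; C=k - 1/3.
Need (-2)·f(k+1) − (1)·f(k) = k - 1/3.
Degrees (0,0,1) ⇒ d ≤ 1.
Match coefficients ⇒ f(k) = -(k - 1)/3.
Certificate R = B(k−1)f/C = -(k - 1)/(3*k - 1) gives s_k = (-2)**k*(k - 1).
Δs = (-2)**k*(1 - 3*k), as required.
Σ_(k=0)^n t_k = s_(n+1) − s_(0) = ((-2)**(n + 1)*n) − (-1), i.e. (-2)**(n + 1)*n + 1.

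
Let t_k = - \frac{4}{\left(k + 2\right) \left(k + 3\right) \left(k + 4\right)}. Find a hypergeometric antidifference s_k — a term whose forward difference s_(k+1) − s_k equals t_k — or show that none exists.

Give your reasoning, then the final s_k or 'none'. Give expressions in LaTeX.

Step 1: r(k) = (k + 2)/(k + 5).
Take A(k)=k + 2, B(k)=k + 5, C(k)=1.
Key eq: (k + 2)·f(k+1) = (k + 4)·f(k) + (1).
From deg A=1, deg B=1, deg C=0: d=2.
Solve for f: f(k) = k*(k + 5)/12 (degree 2 ≤ 2).
Get s_k = R·t_k = k*(-k - 5)/(3*(k + 2)*(k + 3)) with R(k) = B(k−1)f(k)/C(k) = k*(k + 4)*(k + 5)/12.
s_(k+1) − s_k = -4/(k**3 + 9*k**2 + 26*k + 24) = t_k.

s_k = \frac{k \left(- k - 5\right)}{3 \left(k + 2\right) \left(k + 3\right)}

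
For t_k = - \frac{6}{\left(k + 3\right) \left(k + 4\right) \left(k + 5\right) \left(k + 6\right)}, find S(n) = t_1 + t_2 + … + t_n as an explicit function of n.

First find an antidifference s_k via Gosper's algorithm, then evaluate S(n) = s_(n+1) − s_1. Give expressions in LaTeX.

S(n) = \frac{n \left(- n^{2} - 15 n - 74\right)}{60 \left(n^{3} + 15 n^{2} + 74 n + 120\right)}

r(k) = (k + 3)/(k + 7) after simplifying.
A = k + 3, B = k + 7, C = 1.
Key eq: (k + 3)·f(k+1) = (k + 6)·f(k) + (1).
From deg A=1, deg B=1, deg C=0: d=3.
Match coefficients ⇒ f(k) = k*(k**2 + 12*k + 47)/180.
R(k) = B(k−1)·f(k)/C(k) = k*(k + 6)*(k**2 + 12*k + 47)/180; s_k = R·t_k = k*(-k**2 - 12*k - 47)/(30*(k + 3)*(k + 4)*(k + 5)).
Check: Δs_k = -6/(k**4 + 18*k**3 + 119*k**2 + 342*k + 360). ✓
Telescope: S(n) = s_(n+1) − s_(1) = (-n**3 - 15*n**2 - 74*n - 60)/(30*(n**3 + 15*n**2 + 74*n + 120)) − (-1/60) = n*(-n**2 - 15*n - 74)/(60*(n**3 + 15*n**2 + 74*n + 120)).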